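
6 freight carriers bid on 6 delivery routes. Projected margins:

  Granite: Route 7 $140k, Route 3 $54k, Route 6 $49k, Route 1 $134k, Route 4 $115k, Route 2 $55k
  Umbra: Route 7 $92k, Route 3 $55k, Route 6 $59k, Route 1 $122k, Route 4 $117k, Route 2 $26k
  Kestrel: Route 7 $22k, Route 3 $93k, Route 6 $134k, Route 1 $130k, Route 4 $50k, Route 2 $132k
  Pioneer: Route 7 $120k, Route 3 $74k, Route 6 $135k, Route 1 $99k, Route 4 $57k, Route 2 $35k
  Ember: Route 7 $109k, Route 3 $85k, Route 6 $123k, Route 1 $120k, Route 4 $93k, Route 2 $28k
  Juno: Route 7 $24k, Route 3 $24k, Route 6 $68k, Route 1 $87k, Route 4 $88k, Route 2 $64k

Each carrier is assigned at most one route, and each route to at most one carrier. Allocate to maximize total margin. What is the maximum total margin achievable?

This is a one-to-one assignment (maximum-weight bipartite matching).
Optimal: Granite→Route 7 ($140k), Umbra→Route 1 ($122k), Kestrel→Route 2 ($132k), Pioneer→Route 6 ($135k), Ember→Route 3 ($85k), Juno→Route 4 ($88k) — total 140+122+132+135+85+88 = $702k.
Max-entry greedy (repeatedly take the single best remaining cell) gives $646k, worse by 56.
Next-best assignment: Granite→Route 7, Umbra→Route 4, Kestrel→Route 2, Pioneer→Route 6, Ember→Route 3, Juno→Route 1 = $696k.
Swapping Kestrel↔Ember (Kestrel→Route 3 $93k, Ember→Route 2 $28k) loses 96.

Max total: $702k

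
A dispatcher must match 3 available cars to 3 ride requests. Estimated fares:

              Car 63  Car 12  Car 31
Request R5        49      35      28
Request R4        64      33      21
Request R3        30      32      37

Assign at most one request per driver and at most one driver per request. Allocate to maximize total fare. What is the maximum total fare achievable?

Maximum total: $136

Optimal: Car 63→Request R4 ($64), Car 12→Request R5 ($35), Car 31→Request R3 ($37) — total 64+35+37 = $136.
Column-greedy (each request in turn goes to its best remaining driver) gives $119, worse by 17.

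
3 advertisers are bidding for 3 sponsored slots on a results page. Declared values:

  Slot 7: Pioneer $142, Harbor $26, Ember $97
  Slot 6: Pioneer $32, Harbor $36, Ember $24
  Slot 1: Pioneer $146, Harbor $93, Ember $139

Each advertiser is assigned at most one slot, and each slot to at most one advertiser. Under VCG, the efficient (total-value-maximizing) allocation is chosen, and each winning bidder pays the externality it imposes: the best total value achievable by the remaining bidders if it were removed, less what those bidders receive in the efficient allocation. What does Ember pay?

Efficient allocation: Pioneer→Slot 7 ($142), Harbor→Slot 6 ($36), Ember→Slot 1 ($139); total welfare W = $317.
Ember receives Slot 1 at value $139, so the others get W − 139 = $178.
Without Ember: best allocation of the remaining 2 bidders over all 3 slots is Pioneer→Slot 7 ($142), Harbor→Slot 1 ($93), total $235.
VCG payment = (others' best without Ember) − (others' welfare with Ember) = 235 − 178 = $57.

Ember pays $57.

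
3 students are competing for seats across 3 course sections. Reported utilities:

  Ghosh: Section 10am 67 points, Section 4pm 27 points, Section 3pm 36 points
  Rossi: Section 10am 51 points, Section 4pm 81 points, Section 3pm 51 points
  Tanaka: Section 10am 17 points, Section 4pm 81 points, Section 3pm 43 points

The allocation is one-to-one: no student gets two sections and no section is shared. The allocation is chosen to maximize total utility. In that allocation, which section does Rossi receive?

Optimal: Ghosh→Section 10am (67 points), Rossi→Section 3pm (51 points), Tanaka→Section 4pm (81 points) — total 67+51+81 = 199 points.
Row-greedy (each student in turn takes its best remaining section) gives 191 points, worse by 8.
Next-best assignment: Ghosh→Section 10am, Rossi→Section 4pm, Tanaka→Section 3pm = 191 points.
Swapping Rossi↔Ghosh (Rossi→Section 10am 51 points, Ghosh→Section 3pm 36 points) loses 31.
No other one-to-one assignment exceeds 199 points.
Rossi's own top section is Section 4pm (81 points), but forcing Rossi→Section 4pm and reassigning the rest optimally gives only 191 points — worse by 8.

Rossi receives Section 3pm.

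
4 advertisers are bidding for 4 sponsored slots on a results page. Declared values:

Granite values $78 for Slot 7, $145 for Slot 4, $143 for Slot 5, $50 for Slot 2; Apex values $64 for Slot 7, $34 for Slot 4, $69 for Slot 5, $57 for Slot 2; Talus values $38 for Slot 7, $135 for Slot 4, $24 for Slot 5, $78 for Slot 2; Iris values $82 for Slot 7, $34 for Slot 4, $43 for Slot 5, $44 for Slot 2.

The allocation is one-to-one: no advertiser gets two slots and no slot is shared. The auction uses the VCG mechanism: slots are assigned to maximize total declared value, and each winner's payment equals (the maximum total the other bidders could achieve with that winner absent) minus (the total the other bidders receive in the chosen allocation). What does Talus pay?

Efficient allocation: Granite→Slot 5 ($143), Apex→Slot 2 ($57), Talus→Slot 4 ($135), Iris→Slot 7 ($82); total welfare W = $417.
Talus receives Slot 4 at value $135, so the others get W − 135 = $282.
Without Talus: best allocation of the remaining 3 bidders over all 4 slots is Granite→Slot 4 ($145), Apex→Slot 5 ($69), Iris→Slot 7 ($82), total $296.
VCG payment = (others' best without Talus) − (others' welfare with Talus) = 296 − 282 = $14.

Talus pays $14.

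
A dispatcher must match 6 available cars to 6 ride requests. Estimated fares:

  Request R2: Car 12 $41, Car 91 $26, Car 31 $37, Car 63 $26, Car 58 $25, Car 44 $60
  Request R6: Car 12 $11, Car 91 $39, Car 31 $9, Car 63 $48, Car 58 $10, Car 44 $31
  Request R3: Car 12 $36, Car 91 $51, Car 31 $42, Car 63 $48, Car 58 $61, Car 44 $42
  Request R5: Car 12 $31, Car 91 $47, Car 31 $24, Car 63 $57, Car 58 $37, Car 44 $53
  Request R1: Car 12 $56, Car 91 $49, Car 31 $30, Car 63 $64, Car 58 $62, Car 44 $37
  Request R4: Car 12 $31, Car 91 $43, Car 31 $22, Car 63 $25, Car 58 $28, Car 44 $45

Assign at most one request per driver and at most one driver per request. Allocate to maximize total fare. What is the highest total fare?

Maximum total: $298

This is a one-to-one assignment (maximum-weight bipartite matching).
Optimal: Car 12→Request R1 ($56), Car 91→Request R4 ($43), Car 31→Request R2 ($37), Car 63→Request R6 ($48), Car 58→Request R3 ($61), Car 44→Request R5 ($53) — total 56+43+37+48+61+53 = $298.
Max-entry greedy (repeatedly take the single best remaining cell) gives $272, worse by 26.
Next-best assignment: Car 12→Request R1, Car 91→Request R6, Car 31→Request R2, Car 63→Request R5, Car 58→Request R3, Car 44→Request R4 = $295.
Every other assignment is strictly worse.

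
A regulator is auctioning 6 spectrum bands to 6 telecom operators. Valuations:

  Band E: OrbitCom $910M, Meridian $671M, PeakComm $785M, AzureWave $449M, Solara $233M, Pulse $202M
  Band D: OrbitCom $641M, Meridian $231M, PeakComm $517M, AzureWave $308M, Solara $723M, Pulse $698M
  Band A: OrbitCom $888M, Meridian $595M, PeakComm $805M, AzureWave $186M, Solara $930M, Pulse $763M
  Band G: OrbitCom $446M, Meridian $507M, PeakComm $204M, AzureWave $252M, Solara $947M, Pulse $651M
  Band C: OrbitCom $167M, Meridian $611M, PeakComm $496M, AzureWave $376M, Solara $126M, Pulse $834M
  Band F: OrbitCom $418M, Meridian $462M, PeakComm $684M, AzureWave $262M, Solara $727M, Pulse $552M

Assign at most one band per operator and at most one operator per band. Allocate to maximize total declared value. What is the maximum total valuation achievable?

Max total: $4332M

Optimal: OrbitCom→Band A ($888M), Meridian→Band E ($671M), PeakComm→Band F ($684M), AzureWave→Band D ($308M), Solara→Band G ($947M), Pulse→Band C ($834M) — total 888+671+684+308+947+834 = $4332M.
Row-greedy (each operator in turn takes its best remaining band) gives $4133M, worse by 199.
Swapping PeakComm↔Meridian (PeakComm→Band E $785M, Meridian→Band F $462M) loses 108.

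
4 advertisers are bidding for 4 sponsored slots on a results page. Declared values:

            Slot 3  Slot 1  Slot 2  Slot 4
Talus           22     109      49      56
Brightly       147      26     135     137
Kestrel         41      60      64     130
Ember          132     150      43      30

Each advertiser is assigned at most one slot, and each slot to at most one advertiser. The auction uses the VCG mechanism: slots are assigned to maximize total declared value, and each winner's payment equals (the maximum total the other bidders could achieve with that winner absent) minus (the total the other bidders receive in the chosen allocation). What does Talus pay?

Talus pays $30.

Efficient allocation: Talus→Slot 1 ($109), Brightly→Slot 2 ($135), Kestrel→Slot 4 ($130), Ember→Slot 3 ($132); total welfare W = $506.
Talus receives Slot 1 at value $109, so the others get W − 109 = $397.
Without Talus: best allocation of the remaining 3 bidders over all 4 slots is Brightly→Slot 3 ($147), Kestrel→Slot 4 ($130), Ember→Slot 1 ($150), total $427.
VCG payment = (others' best without Talus) − (others' welfare with Talus) = 427 − 397 = $30.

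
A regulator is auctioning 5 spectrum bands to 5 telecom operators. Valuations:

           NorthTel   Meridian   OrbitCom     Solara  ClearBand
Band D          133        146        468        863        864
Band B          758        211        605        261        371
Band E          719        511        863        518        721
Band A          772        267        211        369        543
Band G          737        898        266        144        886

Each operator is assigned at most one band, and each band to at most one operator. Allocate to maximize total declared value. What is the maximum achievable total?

Optimal: NorthTel→Band B ($758M), Meridian→Band G ($898M), OrbitCom→Band E ($863M), Solara→Band D ($863M), ClearBand→Band A ($543M) — total 758+898+863+863+543 = $3925M.
Row-greedy (each operator in turn takes its best remaining band) gives $3767M, worse by 158.
Next-best assignment: NorthTel→Band A, Meridian→Band G, OrbitCom→Band B, Solara→Band D, ClearBand→Band E = $3859M.
No other one-to-one assignment exceeds $3925M.

Max total: $3925M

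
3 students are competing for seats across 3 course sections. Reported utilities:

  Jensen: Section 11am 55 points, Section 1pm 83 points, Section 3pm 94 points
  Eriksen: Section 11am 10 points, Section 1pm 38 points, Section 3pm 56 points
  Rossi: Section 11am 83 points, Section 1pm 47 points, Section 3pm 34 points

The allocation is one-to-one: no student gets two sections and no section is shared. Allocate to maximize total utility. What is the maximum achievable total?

Optimal: Jensen→Section 1pm (83 points), Eriksen→Section 3pm (56 points), Rossi→Section 11am (83 points) — total 83+56+83 = 222 points.
No other one-to-one assignment exceeds 222 points.

Max total: 222 points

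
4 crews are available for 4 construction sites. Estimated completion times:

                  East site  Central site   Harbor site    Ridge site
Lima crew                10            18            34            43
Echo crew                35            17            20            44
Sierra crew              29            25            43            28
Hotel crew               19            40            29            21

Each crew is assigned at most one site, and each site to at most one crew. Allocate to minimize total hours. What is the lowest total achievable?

Minimum total: 76 hours

This is a one-to-one assignment (minimum-cost bipartite matching).
Optimal: Lima crew→East site (10 hours), Echo crew→Harbor site (20 hours), Sierra crew→Central site (25 hours), Hotel crew→Ridge site (21 hours) — total 10+20+25+21 = 76 hours.
Next-best assignment: Lima crew→East site, Echo crew→Central site, Sierra crew→Ridge site, Hotel crew→Harbor site = 84 hours.
No other one-to-one assignment undercuts 76 hours.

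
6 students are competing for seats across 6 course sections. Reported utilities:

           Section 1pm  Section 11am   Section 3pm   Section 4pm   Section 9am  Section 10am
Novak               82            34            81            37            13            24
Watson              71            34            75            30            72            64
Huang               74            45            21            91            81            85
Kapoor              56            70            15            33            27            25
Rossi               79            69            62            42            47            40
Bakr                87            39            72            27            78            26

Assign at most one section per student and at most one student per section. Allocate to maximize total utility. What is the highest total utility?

This is the linear assignment problem.
Optimal: Novak→Section 3pm (81 points), Watson→Section 10am (64 points), Huang→Section 4pm (91 points), Kapoor→Section 11am (70 points), Rossi→Section 1pm (79 points), Bakr→Section 9am (78 points) — total 81+64+91+70+79+78 = 463 points.
Next-best assignment: Novak→Section 1pm, Watson→Section 10am, Huang→Section 4pm, Kapoor→Section 11am, Rossi→Section 3pm, Bakr→Section 9am = 447 points.
Swapping Novak↔Kapoor (Novak→Section 11am 34 points, Kapoor→Section 3pm 15 points) loses 102.

Max total: 463 points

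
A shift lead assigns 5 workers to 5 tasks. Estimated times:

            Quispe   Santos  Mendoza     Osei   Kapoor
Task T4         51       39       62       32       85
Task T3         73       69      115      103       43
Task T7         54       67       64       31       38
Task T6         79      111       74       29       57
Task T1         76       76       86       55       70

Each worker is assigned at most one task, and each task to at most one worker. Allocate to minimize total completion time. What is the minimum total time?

Minimum total: 251 min

Optimal: Quispe→Task T7 (54 min), Santos→Task T4 (39 min), Mendoza→Task T1 (86 min), Osei→Task T6 (29 min), Kapoor→Task T3 (43 min) — total 54+39+86+29+43 = 251 min.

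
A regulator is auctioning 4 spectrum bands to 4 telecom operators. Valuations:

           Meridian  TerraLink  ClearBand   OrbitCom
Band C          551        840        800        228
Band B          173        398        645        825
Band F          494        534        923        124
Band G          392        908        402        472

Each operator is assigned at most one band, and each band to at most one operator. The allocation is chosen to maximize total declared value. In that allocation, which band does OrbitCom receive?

Optimal: Meridian→Band C ($551M), TerraLink→Band G ($908M), ClearBand→Band F ($923M), OrbitCom→Band B ($825M) — total 551+908+923+825 = $3207M.
Column-greedy (each band in turn goes to its best remaining operator) gives $2980M, worse by 227.

OrbitCom receives Band B.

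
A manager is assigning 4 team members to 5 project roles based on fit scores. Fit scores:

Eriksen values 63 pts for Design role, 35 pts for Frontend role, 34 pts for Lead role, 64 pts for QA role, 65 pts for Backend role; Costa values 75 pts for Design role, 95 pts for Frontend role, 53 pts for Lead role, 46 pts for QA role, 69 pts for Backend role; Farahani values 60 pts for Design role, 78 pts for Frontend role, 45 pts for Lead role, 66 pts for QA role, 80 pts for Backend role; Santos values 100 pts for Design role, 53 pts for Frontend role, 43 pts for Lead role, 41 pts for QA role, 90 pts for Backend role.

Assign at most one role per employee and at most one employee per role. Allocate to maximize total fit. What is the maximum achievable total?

Optimal: Eriksen→QA role (64 pts), Costa→Frontend role (95 pts), Farahani→Backend role (80 pts), Santos→Design role (100 pts) — total 64+95+80+100 = 339 pts.
Column-greedy (each role in turn goes to its best remaining employee) gives 304 pts, worse by 35.
Every other assignment is strictly worse.

Maximum total: 339 pts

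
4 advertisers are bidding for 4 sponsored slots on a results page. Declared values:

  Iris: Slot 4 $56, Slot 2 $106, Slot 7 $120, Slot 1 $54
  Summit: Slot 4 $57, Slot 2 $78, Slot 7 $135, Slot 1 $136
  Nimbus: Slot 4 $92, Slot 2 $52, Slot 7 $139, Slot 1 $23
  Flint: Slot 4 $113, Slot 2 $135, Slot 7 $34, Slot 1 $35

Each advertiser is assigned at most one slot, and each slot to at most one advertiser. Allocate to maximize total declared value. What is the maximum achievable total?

This is a one-to-one assignment (maximum-weight bipartite matching).
Optimal: Iris→Slot 2 ($106), Summit→Slot 1 ($136), Nimbus→Slot 7 ($139), Flint→Slot 4 ($113) — total 106+136+139+113 = $494.
Max-entry greedy (repeatedly take the single best remaining cell) gives $466, worse by 28.
Checked against all permutations: $494 is optimal.

Max total: $494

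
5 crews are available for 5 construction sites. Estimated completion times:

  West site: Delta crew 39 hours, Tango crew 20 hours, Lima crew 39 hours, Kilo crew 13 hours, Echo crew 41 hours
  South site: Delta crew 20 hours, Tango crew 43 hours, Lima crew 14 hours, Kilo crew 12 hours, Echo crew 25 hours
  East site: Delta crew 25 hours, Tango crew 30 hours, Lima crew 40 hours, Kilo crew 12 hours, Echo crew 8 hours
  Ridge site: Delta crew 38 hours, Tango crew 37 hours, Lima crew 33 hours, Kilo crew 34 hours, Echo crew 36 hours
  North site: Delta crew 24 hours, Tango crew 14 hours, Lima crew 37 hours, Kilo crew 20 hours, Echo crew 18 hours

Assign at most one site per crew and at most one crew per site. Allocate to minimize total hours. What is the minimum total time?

Min total: 87 hours

Optimal: Delta crew→Ridge site (38 hours), Tango crew→North site (14 hours), Lima crew→South site (14 hours), Kilo crew→West site (13 hours), Echo crew→East site (8 hours) — total 38+14+14+13+8 = 87 hours.
Min-entry greedy (repeatedly take the single cheapest remaining cell) gives 106 hours, worse by 19.
Next-best assignment: Delta crew→South site, Tango crew→North site, Lima crew→Ridge site, Kilo crew→West site, Echo crew→East site = 88 hours.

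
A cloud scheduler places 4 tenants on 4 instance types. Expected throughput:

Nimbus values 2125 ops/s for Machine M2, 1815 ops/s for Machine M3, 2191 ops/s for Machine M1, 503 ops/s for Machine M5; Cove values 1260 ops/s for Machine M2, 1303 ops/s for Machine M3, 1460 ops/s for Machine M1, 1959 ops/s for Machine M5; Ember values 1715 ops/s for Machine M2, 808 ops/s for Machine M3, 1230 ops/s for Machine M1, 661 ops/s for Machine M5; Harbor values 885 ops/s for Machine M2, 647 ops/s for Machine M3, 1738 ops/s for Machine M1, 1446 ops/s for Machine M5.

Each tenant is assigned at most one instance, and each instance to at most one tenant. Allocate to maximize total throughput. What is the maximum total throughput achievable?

Optimal: Nimbus→Machine M3 (1815 ops/s), Cove→Machine M5 (1959 ops/s), Ember→Machine M2 (1715 ops/s), Harbor→Machine M1 (1738 ops/s) — total 1815+1959+1715+1738 = 7227 ops/s.
Swapping Cove↔Nimbus (Cove→Machine M3 1303 ops/s, Nimbus→Machine M5 503 ops/s) loses 1968.
No other one-to-one assignment exceeds 7227 ops/s.

Max total: 7227 ops/s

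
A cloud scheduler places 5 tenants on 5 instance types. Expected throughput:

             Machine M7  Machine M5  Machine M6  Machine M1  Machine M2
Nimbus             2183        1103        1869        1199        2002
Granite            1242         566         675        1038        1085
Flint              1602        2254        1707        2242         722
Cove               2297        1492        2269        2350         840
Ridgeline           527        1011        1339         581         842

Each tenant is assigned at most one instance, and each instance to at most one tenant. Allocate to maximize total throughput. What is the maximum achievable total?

Max total: 9211 ops/s

Optimal: Nimbus→Machine M7 (2183 ops/s), Granite→Machine M2 (1085 ops/s), Flint→Machine M5 (2254 ops/s), Cove→Machine M1 (2350 ops/s), Ridgeline→Machine M6 (1339 ops/s) — total 2183+1085+2254+2350+1339 = 9211 ops/s.
Column-greedy (each instance in turn goes to its best remaining tenant) gives 8300 ops/s, worse by 911.
Swapping Flint↔Granite (Flint→Machine M2 722 ops/s, Granite→Machine M5 566 ops/s) loses 2051.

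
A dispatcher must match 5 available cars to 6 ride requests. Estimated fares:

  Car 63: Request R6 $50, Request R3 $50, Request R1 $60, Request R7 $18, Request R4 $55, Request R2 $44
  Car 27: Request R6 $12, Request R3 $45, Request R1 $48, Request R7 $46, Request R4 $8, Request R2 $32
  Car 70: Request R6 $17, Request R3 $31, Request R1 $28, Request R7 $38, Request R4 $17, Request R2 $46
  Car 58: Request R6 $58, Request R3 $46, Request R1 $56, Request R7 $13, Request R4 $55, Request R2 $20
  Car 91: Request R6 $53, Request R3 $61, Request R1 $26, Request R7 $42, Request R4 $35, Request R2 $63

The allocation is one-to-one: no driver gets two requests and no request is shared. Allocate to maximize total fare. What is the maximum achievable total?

Max total: $271

Optimal: Car 63→Request R1 ($60), Car 27→Request R7 ($46), Car 70→Request R2 ($46), Car 58→Request R6 ($58), Car 91→Request R3 ($61) — total 60+46+46+58+61 = $271.
Max-entry greedy (repeatedly take the single best remaining cell) gives $258, worse by 13.
Swapping Car 58↔Car 27 (Car 58→Request R7 $13, Car 27→Request R6 $12) loses 79.
No other one-to-one assignment exceeds $271.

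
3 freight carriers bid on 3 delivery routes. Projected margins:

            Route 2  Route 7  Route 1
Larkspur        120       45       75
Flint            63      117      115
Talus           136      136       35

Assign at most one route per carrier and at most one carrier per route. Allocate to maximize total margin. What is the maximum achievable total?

Max total: $371k

Optimal: Larkspur→Route 2 ($120k), Flint→Route 1 ($115k), Talus→Route 7 ($136k) — total 120+115+136 = $371k.
Column-greedy (each route in turn goes to its best remaining carrier) gives $328k, worse by 43.
Swapping Flint↔Larkspur (Flint→Route 2 $63k, Larkspur→Route 1 $75k) loses 97.
Every other assignment is strictly worse.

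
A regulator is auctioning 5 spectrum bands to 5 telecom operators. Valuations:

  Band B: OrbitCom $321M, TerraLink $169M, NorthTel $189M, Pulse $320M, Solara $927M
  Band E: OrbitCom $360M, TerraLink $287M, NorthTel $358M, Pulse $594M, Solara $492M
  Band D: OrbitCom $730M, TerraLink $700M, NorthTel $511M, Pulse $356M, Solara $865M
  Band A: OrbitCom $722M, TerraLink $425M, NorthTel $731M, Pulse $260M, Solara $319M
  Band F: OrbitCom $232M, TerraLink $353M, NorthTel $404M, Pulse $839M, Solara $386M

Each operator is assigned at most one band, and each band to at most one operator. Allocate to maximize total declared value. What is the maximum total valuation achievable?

Optimal: OrbitCom→Band E ($360M), TerraLink→Band D ($700M), NorthTel→Band A ($731M), Pulse→Band F ($839M), Solara→Band B ($927M) — total 360+700+731+839+927 = $3557M.
Column-greedy (each band in turn goes to its best remaining operator) gives $3335M, worse by 222.
Swapping Solara↔Pulse (Solara→Band F $386M, Pulse→Band B $320M) loses 1060.
Every other assignment is strictly worse.

Max total: $3557M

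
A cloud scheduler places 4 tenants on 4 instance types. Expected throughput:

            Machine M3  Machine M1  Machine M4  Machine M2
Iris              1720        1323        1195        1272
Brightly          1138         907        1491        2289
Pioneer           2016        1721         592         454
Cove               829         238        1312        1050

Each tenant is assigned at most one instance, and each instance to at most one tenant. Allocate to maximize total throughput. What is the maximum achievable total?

Max total: 7042 ops/s

Optimal: Iris→Machine M3 (1720 ops/s), Brightly→Machine M2 (2289 ops/s), Pioneer→Machine M1 (1721 ops/s), Cove→Machine M4 (1312 ops/s) — total 1720+2289+1721+1312 = 7042 ops/s.
Next-best assignment: Iris→Machine M1, Brightly→Machine M2, Pioneer→Machine M3, Cove→Machine M4 = 6940 ops/s.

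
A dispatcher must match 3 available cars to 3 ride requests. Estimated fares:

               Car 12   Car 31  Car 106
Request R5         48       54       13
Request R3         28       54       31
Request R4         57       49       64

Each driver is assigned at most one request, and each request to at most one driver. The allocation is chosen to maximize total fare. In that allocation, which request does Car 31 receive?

Optimal: Car 12→Request R5 ($48), Car 31→Request R3 ($54), Car 106→Request R4 ($64) — total 48+54+64 = $166.
No other one-to-one assignment exceeds $166.
Car 31's own top request is Request R5 ($54), but forcing Car 31→Request R5 and reassigning the rest optimally gives only $146 — worse by 20.

Car 31 receives Request R3.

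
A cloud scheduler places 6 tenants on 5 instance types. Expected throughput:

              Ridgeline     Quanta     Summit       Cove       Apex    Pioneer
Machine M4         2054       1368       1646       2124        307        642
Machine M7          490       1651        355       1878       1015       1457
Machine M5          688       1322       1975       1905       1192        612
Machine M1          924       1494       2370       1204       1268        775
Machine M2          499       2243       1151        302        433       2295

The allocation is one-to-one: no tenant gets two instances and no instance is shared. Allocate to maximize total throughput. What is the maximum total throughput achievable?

Maximum total: 10275 ops/s

Optimal: Ridgeline→Machine M4 (2054 ops/s), Quanta→Machine M7 (1651 ops/s), Cove→Machine M5 (1905 ops/s), Summit→Machine M1 (2370 ops/s), Pioneer→Machine M2 (2295 ops/s) — total 2054+1651+1905+2370+2295 = 10275 ops/s.
Max-entry greedy (repeatedly take the single best remaining cell) gives 9632 ops/s, worse by 643.
Next-best assignment: Ridgeline→Machine M4, Pioneer→Machine M7, Cove→Machine M5, Summit→Machine M1, Quanta→Machine M2 = 10029 ops/s.
No other one-to-one assignment exceeds 10275 ops/s.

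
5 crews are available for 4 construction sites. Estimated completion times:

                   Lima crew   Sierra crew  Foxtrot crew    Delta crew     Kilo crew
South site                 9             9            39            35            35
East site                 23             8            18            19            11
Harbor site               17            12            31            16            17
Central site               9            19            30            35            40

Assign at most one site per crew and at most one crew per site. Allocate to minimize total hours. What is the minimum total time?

Optimal: Sierra crew→South site (9 hours), Kilo crew→East site (11 hours), Delta crew→Harbor site (16 hours), Lima crew→Central site (9 hours) — total 9+11+16+9 = 45 hours.
Min-entry greedy (repeatedly take the single cheapest remaining cell) gives 63 hours, worse by 18.
Swapping Lima crew↔Delta crew (Lima crew→Harbor site 17 hours, Delta crew→Central site 35 hours) adds 27.

Min total: 45 hours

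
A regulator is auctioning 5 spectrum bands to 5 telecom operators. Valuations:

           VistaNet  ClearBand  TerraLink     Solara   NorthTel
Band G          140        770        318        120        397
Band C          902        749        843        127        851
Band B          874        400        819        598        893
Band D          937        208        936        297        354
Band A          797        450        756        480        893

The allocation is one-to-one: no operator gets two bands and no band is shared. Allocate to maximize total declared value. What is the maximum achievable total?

Treat this as an assignment problem: match each operator to one band.
Optimal: VistaNet→Band C ($902M), ClearBand→Band G ($770M), TerraLink→Band D ($936M), Solara→Band B ($598M), NorthTel→Band A ($893M) — total 902+770+936+598+893 = $4099M.
Row-greedy (each operator in turn takes its best remaining band) gives $4041M, worse by 58.
Next-best assignment: VistaNet→Band D, ClearBand→Band G, TerraLink→Band C, Solara→Band B, NorthTel→Band A = $4041M.

Maximum total: $4099M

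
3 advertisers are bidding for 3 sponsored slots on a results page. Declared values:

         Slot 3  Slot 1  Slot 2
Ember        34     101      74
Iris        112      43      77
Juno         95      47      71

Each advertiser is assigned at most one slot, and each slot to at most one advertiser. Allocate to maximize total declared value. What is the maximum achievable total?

Maximum total: $284

Optimal: Ember→Slot 1 ($101), Iris→Slot 3 ($112), Juno→Slot 2 ($71) — total 101+112+71 = $284.
Swapping Ember↔Iris (Ember→Slot 3 $34, Iris→Slot 1 $43) loses 136.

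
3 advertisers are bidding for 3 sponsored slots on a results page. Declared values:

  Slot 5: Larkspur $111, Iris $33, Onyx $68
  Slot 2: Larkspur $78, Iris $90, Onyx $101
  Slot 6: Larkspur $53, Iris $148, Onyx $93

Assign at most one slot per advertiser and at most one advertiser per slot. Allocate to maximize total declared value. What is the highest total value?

Treat this as an assignment problem: match each advertiser to one slot.
Optimal: Larkspur→Slot 5 ($111), Iris→Slot 6 ($148), Onyx→Slot 2 ($101) — total 111+148+101 = $360.
Swapping Iris↔Larkspur (Iris→Slot 5 $33, Larkspur→Slot 6 $53) loses 173.
Checked against all permutations: $360 is optimal.

Maximum total: $360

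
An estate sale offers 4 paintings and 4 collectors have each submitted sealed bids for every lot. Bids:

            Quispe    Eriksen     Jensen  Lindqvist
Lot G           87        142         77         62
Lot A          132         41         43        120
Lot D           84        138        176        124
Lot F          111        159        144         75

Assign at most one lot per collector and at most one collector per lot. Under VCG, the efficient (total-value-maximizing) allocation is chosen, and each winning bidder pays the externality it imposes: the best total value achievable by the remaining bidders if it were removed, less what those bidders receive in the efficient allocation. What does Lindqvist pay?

Lindqvist pays $38.

Efficient allocation: Quispe→Lot F ($111), Eriksen→Lot G ($142), Jensen→Lot D ($176), Lindqvist→Lot A ($120); total welfare W = $549.
Lindqvist receives Lot A at value $120, so the others get W − 120 = $429.
Without Lindqvist: best allocation of the remaining 3 bidders over all 4 lots is Quispe→Lot A ($132), Eriksen→Lot F ($159), Jensen→Lot D ($176), total $467.
VCG payment = (others' best without Lindqvist) − (others' welfare with Lindqvist) = 467 − 429 = $38.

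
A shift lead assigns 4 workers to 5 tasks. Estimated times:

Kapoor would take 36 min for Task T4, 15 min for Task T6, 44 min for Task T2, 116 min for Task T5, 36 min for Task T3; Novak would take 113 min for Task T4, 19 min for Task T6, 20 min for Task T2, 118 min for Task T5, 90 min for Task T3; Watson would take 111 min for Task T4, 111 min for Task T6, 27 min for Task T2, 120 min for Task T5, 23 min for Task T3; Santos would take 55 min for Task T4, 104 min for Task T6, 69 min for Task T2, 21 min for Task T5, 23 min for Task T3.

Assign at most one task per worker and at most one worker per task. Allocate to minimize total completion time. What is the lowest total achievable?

Minimum total: 79 min

Optimal: Kapoor→Task T6 (15 min), Novak→Task T2 (20 min), Watson→Task T3 (23 min), Santos→Task T5 (21 min) — total 15+20+23+21 = 79 min.
Next-best assignment: Kapoor→Task T4, Novak→Task T6, Watson→Task T3, Santos→Task T5 = 99 min.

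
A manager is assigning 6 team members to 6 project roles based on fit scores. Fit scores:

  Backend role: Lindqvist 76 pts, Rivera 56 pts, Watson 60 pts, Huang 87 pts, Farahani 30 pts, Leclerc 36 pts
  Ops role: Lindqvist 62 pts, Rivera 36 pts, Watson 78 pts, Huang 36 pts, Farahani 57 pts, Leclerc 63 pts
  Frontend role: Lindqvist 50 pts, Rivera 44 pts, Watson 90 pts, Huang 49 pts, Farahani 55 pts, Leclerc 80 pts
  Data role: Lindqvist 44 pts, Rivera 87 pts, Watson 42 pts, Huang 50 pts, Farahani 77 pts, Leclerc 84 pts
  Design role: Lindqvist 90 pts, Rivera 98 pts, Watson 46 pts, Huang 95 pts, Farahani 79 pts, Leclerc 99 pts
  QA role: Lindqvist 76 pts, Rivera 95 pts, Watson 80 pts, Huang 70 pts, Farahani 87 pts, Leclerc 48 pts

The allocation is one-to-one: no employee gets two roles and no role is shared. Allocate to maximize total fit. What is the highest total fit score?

Optimal: Lindqvist→Ops role (62 pts), Rivera→Data role (87 pts), Watson→Frontend role (90 pts), Huang→Backend role (87 pts), Farahani→QA role (87 pts), Leclerc→Design role (99 pts) — total 62+87+90+87+87+99 = 512 pts.
Column-greedy (each role in turn goes to its best remaining employee) gives 509 pts, worse by 3.
Next-best assignment: Lindqvist→Ops role, Rivera→QA role, Watson→Frontend role, Huang→Backend role, Farahani→Data role, Leclerc→Design role = 510 pts.
No other one-to-one assignment exceeds 512 pts.

Max total: 512 pts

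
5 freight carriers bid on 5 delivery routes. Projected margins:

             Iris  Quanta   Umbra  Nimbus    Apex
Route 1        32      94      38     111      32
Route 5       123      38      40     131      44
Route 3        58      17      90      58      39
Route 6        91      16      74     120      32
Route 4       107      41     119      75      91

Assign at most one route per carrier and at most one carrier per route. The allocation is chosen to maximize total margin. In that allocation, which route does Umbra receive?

Umbra receives Route 3.

Optimal: Iris→Route 5 ($123k), Quanta→Route 1 ($94k), Umbra→Route 3 ($90k), Nimbus→Route 6 ($120k), Apex→Route 4 ($91k) — total 123+94+90+120+91 = $518k.
Max-entry greedy (repeatedly take the single best remaining cell) gives $474k, worse by 44.
Next-best assignment: Iris→Route 6, Quanta→Route 1, Umbra→Route 3, Nimbus→Route 5, Apex→Route 4 = $497k.
Swapping Umbra↔Iris (Umbra→Route 5 $40k, Iris→Route 3 $58k) loses 115.
Every other assignment is strictly worse.
Umbra's own top route is Route 4 ($119k), but forcing Umbra→Route 4 and reassigning the rest optimally gives only $495k — worse by 23.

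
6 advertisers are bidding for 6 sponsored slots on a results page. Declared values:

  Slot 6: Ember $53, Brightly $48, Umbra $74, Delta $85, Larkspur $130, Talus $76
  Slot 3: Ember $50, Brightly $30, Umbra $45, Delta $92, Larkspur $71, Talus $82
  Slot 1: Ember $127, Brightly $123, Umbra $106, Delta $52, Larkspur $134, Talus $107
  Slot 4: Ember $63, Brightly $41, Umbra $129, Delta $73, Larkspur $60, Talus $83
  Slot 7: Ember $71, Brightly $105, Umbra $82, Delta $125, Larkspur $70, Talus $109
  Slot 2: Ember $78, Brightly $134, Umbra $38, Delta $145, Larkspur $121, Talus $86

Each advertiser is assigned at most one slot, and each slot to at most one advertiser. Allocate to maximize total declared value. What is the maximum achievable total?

Optimal: Ember→Slot 1 ($127), Brightly→Slot 2 ($134), Umbra→Slot 4 ($129), Delta→Slot 7 ($125), Larkspur→Slot 6 ($130), Talus→Slot 3 ($82) — total 127+134+129+125+130+82 = $727.
Max-entry greedy (repeatedly take the single best remaining cell) gives $600, worse by 127.
Next-best assignment: Ember→Slot 1, Brightly→Slot 2, Umbra→Slot 4, Delta→Slot 3, Larkspur→Slot 6, Talus→Slot 7 = $721.
Swapping Ember↔Larkspur (Ember→Slot 6 $53, Larkspur→Slot 1 $134) loses 70.

Max total: $727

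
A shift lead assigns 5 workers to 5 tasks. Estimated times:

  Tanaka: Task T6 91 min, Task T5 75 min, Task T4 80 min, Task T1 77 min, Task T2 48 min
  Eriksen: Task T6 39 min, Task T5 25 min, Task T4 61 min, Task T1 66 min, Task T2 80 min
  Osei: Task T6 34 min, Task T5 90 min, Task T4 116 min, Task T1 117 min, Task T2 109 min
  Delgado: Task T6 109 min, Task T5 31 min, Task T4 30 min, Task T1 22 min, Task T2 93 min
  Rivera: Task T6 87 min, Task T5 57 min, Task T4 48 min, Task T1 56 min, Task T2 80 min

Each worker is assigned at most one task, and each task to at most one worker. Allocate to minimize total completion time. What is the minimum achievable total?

Minimum total: 177 min

This is a one-to-one assignment (minimum-cost bipartite matching).
Optimal: Tanaka→Task T2 (48 min), Eriksen→Task T5 (25 min), Osei→Task T6 (34 min), Delgado→Task T1 (22 min), Rivera→Task T4 (48 min) — total 48+25+34+22+48 = 177 min.
Column-greedy (each task in turn goes to its cheapest remaining worker) gives 193 min, worse by 16.
Next-best assignment: Tanaka→Task T2, Eriksen→Task T5, Osei→Task T6, Delgado→Task T4, Rivera→Task T1 = 193 min.
Swapping Delgado↔Eriksen (Delgado→Task T5 31 min, Eriksen→Task T1 66 min) adds 50.
Checked against all permutations: 177 min is optimal.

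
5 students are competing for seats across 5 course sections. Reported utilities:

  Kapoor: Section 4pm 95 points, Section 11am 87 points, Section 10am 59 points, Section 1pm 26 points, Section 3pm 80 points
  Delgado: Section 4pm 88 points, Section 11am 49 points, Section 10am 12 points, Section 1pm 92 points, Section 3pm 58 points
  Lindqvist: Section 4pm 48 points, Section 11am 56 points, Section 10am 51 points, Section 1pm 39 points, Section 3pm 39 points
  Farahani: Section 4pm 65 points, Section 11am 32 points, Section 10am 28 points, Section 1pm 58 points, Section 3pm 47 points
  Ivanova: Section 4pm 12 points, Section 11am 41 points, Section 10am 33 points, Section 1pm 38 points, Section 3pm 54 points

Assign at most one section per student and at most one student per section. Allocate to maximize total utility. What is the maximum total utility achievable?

Max total: 349 points

Optimal: Kapoor→Section 11am (87 points), Delgado→Section 1pm (92 points), Lindqvist→Section 10am (51 points), Farahani→Section 4pm (65 points), Ivanova→Section 3pm (54 points) — total 87+92+51+65+54 = 349 points.
Row-greedy (each student in turn takes its best remaining section) gives 323 points, worse by 26.
Checked against all permutations: 349 points is optimal.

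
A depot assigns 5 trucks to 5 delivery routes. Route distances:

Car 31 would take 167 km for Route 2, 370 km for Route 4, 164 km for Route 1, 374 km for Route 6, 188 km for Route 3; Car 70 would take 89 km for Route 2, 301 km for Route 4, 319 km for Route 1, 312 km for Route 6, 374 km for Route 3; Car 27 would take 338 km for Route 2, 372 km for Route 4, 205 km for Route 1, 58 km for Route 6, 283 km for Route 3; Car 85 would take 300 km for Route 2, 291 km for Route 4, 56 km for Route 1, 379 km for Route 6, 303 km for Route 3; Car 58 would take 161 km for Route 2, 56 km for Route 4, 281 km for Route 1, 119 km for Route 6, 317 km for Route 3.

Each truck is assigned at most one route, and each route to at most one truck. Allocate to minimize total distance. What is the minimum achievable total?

Optimal: Car 31→Route 3 (188 km), Car 70→Route 2 (89 km), Car 27→Route 6 (58 km), Car 85→Route 1 (56 km), Car 58→Route 4 (56 km) — total 188+89+58+56+56 = 447 km.
Row-greedy (each truck in turn takes its cheapest remaining route) gives 919 km, worse by 472.

Minimum total: 447 km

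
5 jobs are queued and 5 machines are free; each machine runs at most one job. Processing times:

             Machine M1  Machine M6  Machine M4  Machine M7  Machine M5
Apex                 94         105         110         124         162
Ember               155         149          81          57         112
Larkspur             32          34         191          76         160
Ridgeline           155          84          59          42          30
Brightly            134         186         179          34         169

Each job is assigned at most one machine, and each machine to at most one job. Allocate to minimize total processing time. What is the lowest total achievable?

Min total: 273 min

This is the linear assignment problem.
Optimal: Apex→Machine M1 (94 min), Ember→Machine M4 (81 min), Larkspur→Machine M6 (34 min), Ridgeline→Machine M5 (30 min), Brightly→Machine M7 (34 min) — total 94+81+34+30+34 = 273 min.
Row-greedy (each job in turn takes its cheapest remaining machine) gives 394 min, worse by 121.
Checked against all permutations: 273 min is optimal.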